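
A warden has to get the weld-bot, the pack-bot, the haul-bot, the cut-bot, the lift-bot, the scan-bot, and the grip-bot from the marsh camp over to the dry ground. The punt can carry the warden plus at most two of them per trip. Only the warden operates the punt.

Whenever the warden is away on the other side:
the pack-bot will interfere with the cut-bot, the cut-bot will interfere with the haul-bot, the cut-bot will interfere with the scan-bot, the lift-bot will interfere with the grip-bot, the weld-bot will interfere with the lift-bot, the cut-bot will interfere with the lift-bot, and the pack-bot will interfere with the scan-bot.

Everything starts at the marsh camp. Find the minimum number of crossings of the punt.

Whatever the first load, the items left behind include a forbidden pair without the warden. No opening move is safe, so no plan exists.

impossible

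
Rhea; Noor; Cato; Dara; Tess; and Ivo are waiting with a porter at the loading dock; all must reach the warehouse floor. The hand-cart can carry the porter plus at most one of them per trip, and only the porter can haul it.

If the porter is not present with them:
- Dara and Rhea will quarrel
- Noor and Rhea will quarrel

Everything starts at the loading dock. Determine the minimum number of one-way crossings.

Counting alone: the porter can take at most 1 across per trip to the warehouse floor, so moving all 6 needs at least 6 loaded trips out, with a return between consecutive ones — at least 11 crossings.
The safety rule pushes this higher. Following every safe sequence of crossings, the most of the 6 that can be at the warehouse floor as the hand-cart arrives there on crossing 11 is 5 — never all 6.
So no plan with fewer than 13 crossings exists, and this one achieves 13:
1. Porter goes to the warehouse floor with Rhea.  [the loading dock: Cato, Dara, Ivo, Noor, Tess | the warehouse floor: Rhea]
2. Porter goes back to the loading dock alone.  [the loading dock: Cato, Dara, Ivo, Noor, Tess | the warehouse floor: Rhea]
3. Porter goes to the warehouse floor with Noor.  [the loading dock: Cato, Dara, Ivo, Tess | the warehouse floor: Noor, Rhea]
4. Porter goes back to the loading dock with Rhea.  [the loading dock: Cato, Dara, Ivo, Rhea, Tess | the warehouse floor: Noor]
5. Porter goes to the warehouse floor with Dara.  [the loading dock: Cato, Ivo, Rhea, Tess | the warehouse floor: Dara, Noor]
6. Porter goes back to the loading dock alone.  [the loading dock: Cato, Ivo, Rhea, Tess | the warehouse floor: Dara, Noor]
7. Porter goes to the warehouse floor with Cato.  [the loading dock: Ivo, Rhea, Tess | the warehouse floor: Cato, Dara, Noor]
8. Porter goes back to the loading dock alone.  [the loading dock: Ivo, Rhea, Tess | the warehouse floor: Cato, Dara, Noor]
9. Porter goes to the warehouse floor with Tess.  [the loading dock: Ivo, Rhea | the warehouse floor: Cato, Dara, Noor, Tess]
10. Porter goes back to the loading dock alone.  [the loading dock: Ivo, Rhea | the warehouse floor: Cato, Dara, Noor, Tess]
11. Porter goes to the warehouse floor with Ivo.  [the loading dock: Rhea | the warehouse floor: Cato, Dara, Ivo, Noor, Tess]
12. Porter goes back to the loading dock alone.  [the loading dock: Rhea | the warehouse floor: Cato, Dara, Ivo, Noor, Tess]
13. Porter goes to the warehouse floor with Rhea.  [the loading dock: — | the warehouse floor: Cato, Dara, Ivo, Noor, Rhea, Tess]

13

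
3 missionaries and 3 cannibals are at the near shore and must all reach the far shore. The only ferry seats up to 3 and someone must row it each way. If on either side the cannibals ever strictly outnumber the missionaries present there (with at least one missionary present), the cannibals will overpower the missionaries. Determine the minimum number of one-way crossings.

5

Counting alone: each trip to the far shore takes at most 3 across and each return brings at least 1 back, so after t trips out (and t−1 returns) at most 3t − (t−1) of the 6 are across; that first reaches 6 at t = 3, so at least 5 crossings are needed.
The plan below uses exactly 5 crossings, so it is optimal:
1. 2 cannibals → the far shore.  (the near shore: 3M 1C; the far shore: 0M 2C)
2. 1 cannibal ← the near shore.  (the near shore: 3M 2C; the far shore: 0M 1C)
3. 3 missionaries → the far shore.  (the near shore: 0M 2C; the far shore: 3M 1C)
4. 1 cannibal ← the near shore.  (the near shore: 0M 3C; the far shore: 3M 0C)
5. 3 cannibals → the far shore.  (the near shore: 0M 0C; the far shore: 3M 3C)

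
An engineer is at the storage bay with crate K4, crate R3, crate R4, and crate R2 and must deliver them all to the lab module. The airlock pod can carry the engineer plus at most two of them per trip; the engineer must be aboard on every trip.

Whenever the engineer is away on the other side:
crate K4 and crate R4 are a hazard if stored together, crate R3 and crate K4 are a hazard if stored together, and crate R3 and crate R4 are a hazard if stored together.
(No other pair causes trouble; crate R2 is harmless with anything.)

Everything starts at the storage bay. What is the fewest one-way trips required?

Counting alone: the engineer can take at most 2 across per trip to the lab module, so moving all 4 needs at least 2 loaded trips out, with a return between consecutive ones — at least 3 crossings.
The safety rule pushes this higher. Following every safe sequence of crossings, the most of the 4 that can be at the lab module as the airlock pod arrives there on crossing 3 is 3 — never all 4.
So no plan with fewer than 5 crossings exists, and this one achieves 5:
1. Engineer goes to the lab module with crate K4 and crate R3.
2. Engineer goes back to the storage bay with crate K4.
3. Engineer goes to the lab module with crate K4 and crate R2.
4. Engineer goes back to the storage bay with crate K4.
5. Engineer goes to the lab module with crate K4 and crate R4.

5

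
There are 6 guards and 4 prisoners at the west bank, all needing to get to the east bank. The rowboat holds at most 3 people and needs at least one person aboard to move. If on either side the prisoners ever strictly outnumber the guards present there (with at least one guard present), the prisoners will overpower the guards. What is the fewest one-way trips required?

Counting alone: each trip to the east bank takes at most 3 across and each return brings at least 1 back, so after t trips out (and t−1 returns) at most 3t − (t−1) of the 10 are across; that first reaches 10 at t = 5, so at least 9 crossings are needed.
The plan below uses exactly 9 crossings, so it is optimal:
1. 2 prisoners → the east bank.  (the west bank: 6G 2P; the east bank: 0G 2P)
2. 1 prisoner ← the west bank.  (the west bank: 6G 3P; the east bank: 0G 1P)
3. 3 prisoners → the east bank.  (the west bank: 6G 0P; the east bank: 0G 4P)
4. 1 prisoner ← the west bank.  (the west bank: 6G 1P; the east bank: 0G 3P)
5. 3 guards → the east bank.  (the west bank: 3G 1P; the east bank: 3G 3P)
6. 1 prisoner ← the west bank.  (the west bank: 3G 2P; the east bank: 3G 2P)
7. 1 guard and 2 prisoners → the east bank.  (the west bank: 2G 0P; the east bank: 4G 4P)
8. 1 prisoner ← the west bank.  (the west bank: 2G 1P; the east bank: 4G 3P)
9. 2 guards and 1 prisoner → the east bank.  (the west bank: 0G 0P; the east bank: 6G 4P)

9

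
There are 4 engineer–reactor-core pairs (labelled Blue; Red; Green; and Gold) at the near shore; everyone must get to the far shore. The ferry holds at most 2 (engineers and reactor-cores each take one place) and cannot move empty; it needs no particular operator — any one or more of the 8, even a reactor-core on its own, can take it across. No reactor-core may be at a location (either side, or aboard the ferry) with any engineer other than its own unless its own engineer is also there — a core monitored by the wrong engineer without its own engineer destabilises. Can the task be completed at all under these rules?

Following every safe sequence of crossings from the start, the most of the 8 that can be at the far shore as the ferry arrives there on crossings 1, 3, 5 is 2, 3, 4 respectively; the best ever achieved is 4 of 8.
From crossing 7 on, no configuration arises that was not already reachable earlier: only 44 distinct safe configurations (who is on which side, and where the ferry is) can ever be reached, none of them has everyone across, and every continuation just revisits them. So no valid plan exists.

No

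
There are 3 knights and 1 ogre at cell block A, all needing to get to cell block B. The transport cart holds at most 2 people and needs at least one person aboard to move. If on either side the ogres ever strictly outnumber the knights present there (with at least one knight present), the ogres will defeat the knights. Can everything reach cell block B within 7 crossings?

Yes

Yes — this plan uses 5 crossings (≤ 7):
1. 1 knight and 1 ogre → cell block B.  (cell block A: 2K 0O; cell block B: 1K 1O)
2. 1 ogre ← cell block A.  (cell block A: 2K 1O; cell block B: 1K 0O)
3. 1 knight and 1 ogre → cell block B.  (cell block A: 1K 0O; cell block B: 2K 1O)
4. 1 ogre ← cell block A.  (cell block A: 1K 1O; cell block B: 2K 0O)
5. 1 knight and 1 ogre → cell block B.  (cell block A: 0K 0O; cell block B: 3K 1O)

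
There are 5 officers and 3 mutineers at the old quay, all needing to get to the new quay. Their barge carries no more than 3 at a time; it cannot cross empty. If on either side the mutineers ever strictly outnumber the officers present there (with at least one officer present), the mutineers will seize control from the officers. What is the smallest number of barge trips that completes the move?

7

Counting alone: each trip to the new quay takes at most 3 across and each return brings at least 1 back, so after t trips out (and t−1 returns) at most 3t − (t−1) of the 8 are across; that first reaches 8 at t = 4, so at least 7 crossings are needed.
The plan below uses exactly 7 crossings, so it is optimal:
1. 2 mutineers → the new quay.  (the old quay: 5O 1M; the new quay: 0O 2M)
2. 1 mutineer ← the old quay.  (the old quay: 5O 2M; the new quay: 0O 1M)
3. 2 officers and 1 mutineer → the new quay.  (the old quay: 3O 1M; the new quay: 2O 2M)
4. 1 mutineer ← the old quay.  (the old quay: 3O 2M; the new quay: 2O 1M)
5. 1 officer and 2 mutineers → the new quay.  (the old quay: 2O 0M; the new quay: 3O 3M)
6. 1 mutineer ← the old quay.  (the old quay: 2O 1M; the new quay: 3O 2M)
7. 2 officers and 1 mutineer → the new quay.  (the old quay: 0O 0M; the new quay: 5O 3M)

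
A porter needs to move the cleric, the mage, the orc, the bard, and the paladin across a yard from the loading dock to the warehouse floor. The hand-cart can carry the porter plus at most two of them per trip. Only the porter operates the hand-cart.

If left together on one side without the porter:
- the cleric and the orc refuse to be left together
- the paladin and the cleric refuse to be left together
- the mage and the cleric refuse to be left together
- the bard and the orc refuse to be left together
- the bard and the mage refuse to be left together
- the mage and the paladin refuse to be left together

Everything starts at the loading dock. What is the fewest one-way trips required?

Whatever the first load, the items left behind include a forbidden pair without the porter. No opening move is safe, so no plan exists.

impossible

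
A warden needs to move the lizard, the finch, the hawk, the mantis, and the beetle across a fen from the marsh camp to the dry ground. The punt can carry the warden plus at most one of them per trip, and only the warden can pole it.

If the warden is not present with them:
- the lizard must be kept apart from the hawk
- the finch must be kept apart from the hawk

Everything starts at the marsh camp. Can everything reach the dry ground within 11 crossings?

Yes — this plan uses 11 crossings (≤ 11):
1. Warden goes to the dry ground with the hawk.
2. Warden goes back to the marsh camp alone.
3. Warden goes to the dry ground with the lizard.
4. Warden goes back to the marsh camp with the hawk.
5. Warden goes to the dry ground with the finch.
6. Warden goes back to the marsh camp alone.
7. Warden goes to the dry ground with the mantis.
8. Warden goes back to the marsh camp alone.
9. Warden goes to the dry ground with the beetle.
10. Warden goes back to the marsh camp alone.
11. Warden goes to the dry ground with the hawk.

Yes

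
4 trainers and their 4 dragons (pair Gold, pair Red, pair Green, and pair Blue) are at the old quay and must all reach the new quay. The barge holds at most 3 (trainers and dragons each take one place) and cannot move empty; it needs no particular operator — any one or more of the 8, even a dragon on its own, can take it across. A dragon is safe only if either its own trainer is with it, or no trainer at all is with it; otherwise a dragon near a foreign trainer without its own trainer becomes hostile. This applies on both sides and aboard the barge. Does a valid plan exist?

1. dragon Gold and trainer Gold cross → the new quay.
2. trainer Gold crosses ← the old quay.
3. dragon Red, trainer Gold, and trainer Red cross → the new quay.
4. dragon Gold and trainer Gold cross ← the old quay.
5. trainer Blue, trainer Gold, and trainer Green cross → the new quay.
6. dragon Red crosses ← the old quay.
7. dragon Gold and dragon Red cross → the new quay.
8. dragon Gold crosses ← the old quay.
9. dragon Blue, dragon Gold, and dragon Green cross → the new quay.

Yes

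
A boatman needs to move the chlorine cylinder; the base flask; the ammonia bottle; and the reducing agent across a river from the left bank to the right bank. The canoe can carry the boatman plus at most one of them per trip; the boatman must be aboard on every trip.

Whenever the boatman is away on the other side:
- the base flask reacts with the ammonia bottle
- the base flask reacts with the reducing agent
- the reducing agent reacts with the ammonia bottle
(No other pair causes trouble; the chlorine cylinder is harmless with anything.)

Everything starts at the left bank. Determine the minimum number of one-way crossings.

impossible

Whatever the first load, the items left behind include a forbidden pair without the boatman. No opening move is safe, so no plan exists.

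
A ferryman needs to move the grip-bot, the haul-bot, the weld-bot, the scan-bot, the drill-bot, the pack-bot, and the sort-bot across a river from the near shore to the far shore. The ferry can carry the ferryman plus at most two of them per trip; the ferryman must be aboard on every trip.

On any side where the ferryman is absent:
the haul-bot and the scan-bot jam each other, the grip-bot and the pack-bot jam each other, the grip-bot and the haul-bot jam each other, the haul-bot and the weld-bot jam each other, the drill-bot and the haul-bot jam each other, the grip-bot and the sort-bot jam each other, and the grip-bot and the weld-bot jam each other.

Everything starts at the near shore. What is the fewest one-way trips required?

11

Counting alone: the ferryman can take at most 2 across per trip to the far shore, so moving all 7 needs at least 4 loaded trips out, with a return between consecutive ones — at least 7 crossings.
The safety rule pushes this higher. Following every safe sequence of crossings, the most of the 7 that can be at the far shore as the ferry arrives there on crossings 7, 9 is 5, 6 respectively — never all 7.
So no plan with fewer than 11 crossings exists, and this one achieves 11:
1. Ferryman goes to the far shore with the grip-bot and the haul-bot.  [the near shore: the drill-bot, the pack-bot, the scan-bot, the sort-bot, the weld-bot | the far shore: the grip-bot, the haul-bot]
2. Ferryman goes back to the near shore with the grip-bot.  [the near shore: the drill-bot, the grip-bot, the pack-bot, the scan-bot, the sort-bot, the weld-bot | the far shore: the haul-bot]
3. Ferryman goes to the far shore with the grip-bot and the scan-bot.  [the near shore: the drill-bot, the pack-bot, the sort-bot, the weld-bot | the far shore: the grip-bot, the haul-bot, the scan-bot]
4. Ferryman goes back to the near shore with the haul-bot.  [the near shore: the drill-bot, the haul-bot, the pack-bot, the sort-bot, the weld-bot | the far shore: the grip-bot, the scan-bot]
5. Ferryman goes to the far shore with the drill-bot and the haul-bot.  [the near shore: the pack-bot, the sort-bot, the weld-bot | the far shore: the drill-bot, the grip-bot, the haul-bot, the scan-bot]
6. Ferryman goes back to the near shore with the haul-bot.  [the near shore: the haul-bot, the pack-bot, the sort-bot, the weld-bot | the far shore: the drill-bot, the grip-bot, the scan-bot]
7. Ferryman goes to the far shore with the pack-bot and the weld-bot.  [the near shore: the haul-bot, the sort-bot | the far shore: the drill-bot, the grip-bot, the pack-bot, the scan-bot, the weld-bot]
8. Ferryman goes back to the near shore with the grip-bot.  [the near shore: the grip-bot, the haul-bot, the sort-bot | the far shore: the drill-bot, the pack-bot, the scan-bot, the weld-bot]
9. Ferryman goes to the far shore with the grip-bot and the sort-bot.  [the near shore: the haul-bot | the far shore: the drill-bot, the grip-bot, the pack-bot, the scan-bot, the sort-bot, the weld-bot]
10. Ferryman goes back to the near shore with the grip-bot.  [the near shore: the grip-bot, the haul-bot | the far shore: the drill-bot, the pack-bot, the scan-bot, the sort-bot, the weld-bot]
11. Ferryman goes to the far shore with the grip-bot and the haul-bot.  [the near shore: — | the far shore: the drill-bot, the grip-bot, the haul-bot, the pack-bot, the scan-bot, the sort-bot, the weld-bot]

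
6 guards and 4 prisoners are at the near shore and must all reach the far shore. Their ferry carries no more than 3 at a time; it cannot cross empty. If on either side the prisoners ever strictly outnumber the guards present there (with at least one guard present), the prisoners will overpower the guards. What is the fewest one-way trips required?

Counting alone: each trip to the far shore takes at most 3 across and each return brings at least 1 back, so after t trips out (and t−1 returns) at most 3t − (t−1) of the 10 are across; that first reaches 10 at t = 5, so at least 9 crossings are needed.
The plan below uses exactly 9 crossings, so it is optimal:
1. 2 prisoners → the far shore.  (the near shore: 6G 2P; the far shore: 0G 2P)
2. 1 prisoner ← the near shore.  (the near shore: 6G 3P; the far shore: 0G 1P)
3. 3 prisoners → the far shore.  (the near shore: 6G 0P; the far shore: 0G 4P)
4. 1 prisoner ← the near shore.  (the near shore: 6G 1P; the far shore: 0G 3P)
5. 3 guards → the far shore.  (the near shore: 3G 1P; the far shore: 3G 3P)
6. 1 prisoner ← the near shore.  (the near shore: 3G 2P; the far shore: 3G 2P)
7. 1 guard and 2 prisoners → the far shore.  (the near shore: 2G 0P; the far shore: 4G 4P)
8. 1 prisoner ← the near shore.  (the near shore: 2G 1P; the far shore: 4G 3P)
9. 2 guards and 1 prisoner → the far shore.  (the near shore: 0G 0P; the far shore: 6G 4P)

9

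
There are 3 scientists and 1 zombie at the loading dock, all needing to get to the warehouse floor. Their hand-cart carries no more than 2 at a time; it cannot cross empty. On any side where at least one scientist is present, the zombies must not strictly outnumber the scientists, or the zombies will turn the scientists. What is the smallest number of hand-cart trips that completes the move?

5

Counting alone: each trip to the warehouse floor takes at most 2 across and each return brings at least 1 back, so after t trips out (and t−1 returns) at most 2t − (t−1) of the 4 are across; that first reaches 4 at t = 3, so at least 5 crossings are needed.
The plan below uses exactly 5 crossings, so it is optimal:
1. 1 scientist and 1 zombie → the warehouse floor.  (the loading dock: 2S 0Z; the warehouse floor: 1S 1Z)
2. 1 zombie ← the loading dock.  (the loading dock: 2S 1Z; the warehouse floor: 1S 0Z)
3. 1 scientist and 1 zombie → the warehouse floor.  (the loading dock: 1S 0Z; the warehouse floor: 2S 1Z)
4. 1 zombie ← the loading dock.  (the loading dock: 1S 1Z; the warehouse floor: 2S 0Z)
5. 1 scientist and 1 zombie → the warehouse floor.  (the loading dock: 0S 0Z; the warehouse floor: 3S 1Z)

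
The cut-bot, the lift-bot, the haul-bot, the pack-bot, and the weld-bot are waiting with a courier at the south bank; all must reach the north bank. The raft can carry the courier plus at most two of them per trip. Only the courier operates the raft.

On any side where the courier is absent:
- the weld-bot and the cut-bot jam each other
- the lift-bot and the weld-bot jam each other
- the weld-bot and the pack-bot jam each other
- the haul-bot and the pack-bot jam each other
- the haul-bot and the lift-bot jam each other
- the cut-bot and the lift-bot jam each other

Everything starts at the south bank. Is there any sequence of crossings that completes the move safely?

Whatever the first load, the items left behind include a forbidden pair without the courier. No opening move is safe, so no plan exists.

No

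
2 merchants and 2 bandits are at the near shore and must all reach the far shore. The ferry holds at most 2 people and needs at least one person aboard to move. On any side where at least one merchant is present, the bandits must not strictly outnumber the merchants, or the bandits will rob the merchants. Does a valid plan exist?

Yes

1. 2 bandits → the far shore.  (the near shore: 2M 0B; the far shore: 0M 2B)
2. 1 bandit ← the near shore.  (the near shore: 2M 1B; the far shore: 0M 1B)
3. 2 merchants → the far shore.  (the near shore: 0M 1B; the far shore: 2M 1B)
4. 1 bandit ← the near shore.  (the near shore: 0M 2B; the far shore: 2M 0B)
5. 2 bandits → the far shore.  (the near shore: 0M 0B; the far shore: 2M 2B)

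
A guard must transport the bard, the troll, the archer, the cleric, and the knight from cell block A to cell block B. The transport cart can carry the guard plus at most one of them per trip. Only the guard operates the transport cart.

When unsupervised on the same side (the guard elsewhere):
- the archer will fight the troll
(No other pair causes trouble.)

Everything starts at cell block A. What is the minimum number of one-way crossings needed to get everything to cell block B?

9

Counting alone: the guard can take at most 1 across per trip to cell block B, so moving all 5 needs at least 5 loaded trips out, with a return between consecutive ones — at least 9 crossings.
The plan below uses exactly 9 crossings, so it is optimal:
1. Guard goes to cell block B with the troll.  [cell block A: the archer, the bard, the cleric, the knight | cell block B: the troll]
2. Guard goes back to cell block A alone.  [cell block A: the archer, the bard, the cleric, the knight | cell block B: the troll]
3. Guard goes to cell block B with the bard.  [cell block A: the archer, the cleric, the knight | cell block B: the bard, the troll]
4. Guard goes back to cell block A alone.  [cell block A: the archer, the cleric, the knight | cell block B: the bard, the troll]
5. Guard goes to cell block B with the cleric.  [cell block A: the archer, the knight | cell block B: the bard, the cleric, the troll]
6. Guard goes back to cell block A alone.  [cell block A: the archer, the knight | cell block B: the bard, the cleric, the troll]
7. Guard goes to cell block B with the knight.  [cell block A: the archer | cell block B: the bard, the cleric, the knight, the troll]
8. Guard goes back to cell block A alone.  [cell block A: the archer | cell block B: the bard, the cleric, the knight, the troll]
9. Guard goes to cell block B with the archer.  [cell block A: — | cell block B: the archer, the bard, the cleric, the knight, the troll]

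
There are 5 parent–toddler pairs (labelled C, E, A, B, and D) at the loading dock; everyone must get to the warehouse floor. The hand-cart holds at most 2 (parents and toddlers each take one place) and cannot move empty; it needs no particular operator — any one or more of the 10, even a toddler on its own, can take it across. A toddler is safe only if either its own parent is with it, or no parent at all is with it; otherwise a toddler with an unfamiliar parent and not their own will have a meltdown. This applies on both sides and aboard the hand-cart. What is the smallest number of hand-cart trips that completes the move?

Following every safe sequence of crossings from the start, the most of the 10 that can be at the warehouse floor as the hand-cart arrives there on crossings 1, 3, 5, 7 is 2, 3, 4, 5 respectively; the best ever achieved is 5 of 10.
From crossing 9 on, no configuration arises that was not already reachable earlier: only 82 distinct safe configurations (who is on which side, and where the hand-cart is) can ever be reached, none of them has everyone across, and every continuation just revisits them. So no valid plan exists.

impossible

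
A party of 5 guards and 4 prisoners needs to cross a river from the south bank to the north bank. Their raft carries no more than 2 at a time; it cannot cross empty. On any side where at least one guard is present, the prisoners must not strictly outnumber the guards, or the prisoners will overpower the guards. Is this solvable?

Yes

1. 2 prisoners → the north bank.  (the south bank: 5G 2P; the north bank: 0G 2P)
2. 1 prisoner ← the south bank.  (the south bank: 5G 3P; the north bank: 0G 1P)
3. 2 prisoners → the north bank.  (the south bank: 5G 1P; the north bank: 0G 3P)
4. 1 prisoner ← the south bank.  (the south bank: 5G 2P; the north bank: 0G 2P)
5. 2 guards → the north bank.  (the south bank: 3G 2P; the north bank: 2G 2P)
6. 1 prisoner ← the south bank.  (the south bank: 3G 3P; the north bank: 2G 1P)
7. 1 guard and 1 prisoner → the north bank.  (the south bank: 2G 2P; the north bank: 3G 2P)
8. 1 guard ← the south bank.  (the south bank: 3G 2P; the north bank: 2G 2P)
9. 1 guard and 1 prisoner → the north bank.  (the south bank: 2G 1P; the north bank: 3G 3P)
10. 1 prisoner ← the south bank.  (the south bank: 2G 2P; the north bank: 3G 2P)
11. 1 guard and 1 prisoner → the north bank.  (the south bank: 1G 1P; the north bank: 4G 3P)
12. 1 guard ← the south bank.  (the south bank: 2G 1P; the north bank: 3G 3P)
13. 1 guard and 1 prisoner → the north bank.  (the south bank: 1G 0P; the north bank: 4G 4P)
14. 1 prisoner ← the south bank.  (the south bank: 1G 1P; the north bank: 4G 3P)
15. 1 guard and 1 prisoner → the north bank.  (the south bank: 0G 0P; the north bank: 5G 4P)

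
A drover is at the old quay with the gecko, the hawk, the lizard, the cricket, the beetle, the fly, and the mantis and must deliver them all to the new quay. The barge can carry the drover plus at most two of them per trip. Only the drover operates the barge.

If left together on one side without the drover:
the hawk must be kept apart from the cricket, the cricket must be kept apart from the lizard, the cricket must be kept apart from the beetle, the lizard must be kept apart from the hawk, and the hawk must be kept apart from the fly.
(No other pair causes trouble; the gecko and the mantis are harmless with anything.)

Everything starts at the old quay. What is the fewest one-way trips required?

11

Counting alone: the drover can take at most 2 across per trip to the new quay, so moving all 7 needs at least 4 loaded trips out, with a return between consecutive ones — at least 7 crossings.
The safety rule pushes this higher. Following every safe sequence of crossings, the most of the 7 that can be at the new quay as the barge arrives there on crossings 7, 9 is 5, 6 respectively — never all 7.
So no plan with fewer than 11 crossings exists, and this one achieves 11:
1. Drover goes to the new quay with the cricket and the hawk.  [the old quay: the beetle, the fly, the gecko, the lizard, the mantis | the new quay: the cricket, the hawk]
2. Drover goes back to the old quay with the hawk.  [the old quay: the beetle, the fly, the gecko, the hawk, the lizard, the mantis | the new quay: the cricket]
3. Drover goes to the new quay with the gecko and the hawk.  [the old quay: the beetle, the fly, the lizard, the mantis | the new quay: the cricket, the gecko, the hawk]
4. Drover goes back to the old quay with the hawk.  [the old quay: the beetle, the fly, the hawk, the lizard, the mantis | the new quay: the cricket, the gecko]
5. Drover goes to the new quay with the beetle and the hawk.  [the old quay: the fly, the lizard, the mantis | the new quay: the beetle, the cricket, the gecko, the hawk]
6. Drover goes back to the old quay with the cricket.  [the old quay: the cricket, the fly, the lizard, the mantis | the new quay: the beetle, the gecko, the hawk]
7. Drover goes to the new quay with the fly and the lizard.  [the old quay: the cricket, the mantis | the new quay: the beetle, the fly, the gecko, the hawk, the lizard]
8. Drover goes back to the old quay with the hawk.  [the old quay: the cricket, the hawk, the mantis | the new quay: the beetle, the fly, the gecko, the lizard]
9. Drover goes to the new quay with the hawk and the mantis.  [the old quay: the cricket | the new quay: the beetle, the fly, the gecko, the hawk, the lizard, the mantis]
10. Drover goes back to the old quay with the hawk.  [the old quay: the cricket, the hawk | the new quay: the beetle, the fly, the gecko, the lizard, the mantis]
11. Drover goes to the new quay with the cricket and the hawk.  [the old quay: — | the new quay: the beetle, the cricket, the fly, the gecko, the hawk, the lizard, the mantis]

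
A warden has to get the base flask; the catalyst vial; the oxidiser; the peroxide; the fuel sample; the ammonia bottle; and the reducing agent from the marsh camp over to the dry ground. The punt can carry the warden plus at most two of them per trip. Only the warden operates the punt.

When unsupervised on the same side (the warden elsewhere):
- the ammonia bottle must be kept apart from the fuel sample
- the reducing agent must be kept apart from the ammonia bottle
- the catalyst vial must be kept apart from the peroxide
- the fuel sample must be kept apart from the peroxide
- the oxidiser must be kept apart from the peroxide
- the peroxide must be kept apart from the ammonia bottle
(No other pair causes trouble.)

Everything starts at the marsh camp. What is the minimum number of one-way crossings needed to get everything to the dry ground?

Counting alone: the warden can take at most 2 across per trip to the dry ground, so moving all 7 needs at least 4 loaded trips out, with a return between consecutive ones — at least 7 crossings.
The safety rule pushes this higher. Following every safe sequence of crossings, the most of the 7 that can be at the dry ground as the punt arrives there on crossings 7, 9 is 5, 6 respectively — never all 7.
So no plan with fewer than 11 crossings exists, and this one achieves 11:
1. Warden goes to the dry ground with the ammonia bottle and the peroxide.
2. Warden goes back to the marsh camp with the peroxide.
3. Warden goes to the dry ground with the base flask and the peroxide.
4. Warden goes back to the marsh camp with the peroxide.
5. Warden goes to the dry ground with the catalyst vial and the peroxide.
6. Warden goes back to the marsh camp with the peroxide.
7. Warden goes to the dry ground with the oxidiser and the peroxide.
8. Warden goes back to the marsh camp with the peroxide.
9. Warden goes to the dry ground with the fuel sample and the reducing agent.
10. Warden goes back to the marsh camp with the ammonia bottle.
11. Warden goes to the dry ground with the ammonia bottle and the peroxide.

11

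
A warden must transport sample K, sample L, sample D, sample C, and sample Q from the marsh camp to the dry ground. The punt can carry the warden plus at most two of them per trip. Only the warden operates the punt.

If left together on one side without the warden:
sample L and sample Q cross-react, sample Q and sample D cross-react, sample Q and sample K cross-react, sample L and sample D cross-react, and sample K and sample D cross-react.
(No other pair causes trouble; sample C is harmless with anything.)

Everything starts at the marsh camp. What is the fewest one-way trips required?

7

Counting alone: the warden can take at most 2 across per trip to the dry ground, so moving all 5 needs at least 3 loaded trips out, with a return between consecutive ones — at least 5 crossings.
The safety rule pushes this higher. Following every safe sequence of crossings, the most of the 5 that can be at the dry ground as the punt arrives there on crossing 5 is 4 — never all 5.
So no plan with fewer than 7 crossings exists, and this one achieves 7:
1. Warden goes to the dry ground with sample D and sample Q.
2. Warden goes back to the marsh camp with sample D.
3. Warden goes to the dry ground with sample K and sample L.
4. Warden goes back to the marsh camp with sample Q.
5. Warden goes to the dry ground with sample C and sample D.
6. Warden goes back to the marsh camp with sample D.
7. Warden goes to the dry ground with sample D and sample Q.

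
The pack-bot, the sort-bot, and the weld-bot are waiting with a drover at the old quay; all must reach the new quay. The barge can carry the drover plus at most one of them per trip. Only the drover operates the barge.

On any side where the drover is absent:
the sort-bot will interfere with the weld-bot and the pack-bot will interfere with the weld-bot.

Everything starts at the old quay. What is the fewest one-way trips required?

Counting alone: the drover can take at most 1 across per trip to the new quay, so moving all 3 needs at least 3 loaded trips out, with a return between consecutive ones — at least 5 crossings.
The safety rule pushes this higher. Following every safe sequence of crossings, the most of the 3 that can be at the new quay as the barge arrives there on crossing 5 is 2 — never all 3.
So no plan with fewer than 7 crossings exists, and this one achieves 7:
1. Drover goes to the new quay with the weld-bot.  [the old quay: the pack-bot, the sort-bot | the new quay: the weld-bot]
2. Drover goes back to the old quay alone.  [the old quay: the pack-bot, the sort-bot | the new quay: the weld-bot]
3. Drover goes to the new quay with the pack-bot.  [the old quay: the sort-bot | the new quay: the pack-bot, the weld-bot]
4. Drover goes back to the old quay with the weld-bot.  [the old quay: the sort-bot, the weld-bot | the new quay: the pack-bot]
5. Drover goes to the new quay with the sort-bot.  [the old quay: the weld-bot | the new quay: the pack-bot, the sort-bot]
6. Drover goes back to the old quay alone.  [the old quay: the weld-bot | the new quay: the pack-bot, the sort-bot]
7. Drover goes to the new quay with the weld-bot.  [the old quay: — | the new quay: the pack-bot, the sort-bot, the weld-bot]

7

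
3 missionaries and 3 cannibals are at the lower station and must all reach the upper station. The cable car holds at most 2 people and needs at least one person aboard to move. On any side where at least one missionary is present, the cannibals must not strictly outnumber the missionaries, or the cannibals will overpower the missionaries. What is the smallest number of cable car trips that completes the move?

11

Counting alone: each trip to the upper station takes at most 2 across and each return brings at least 1 back, so after t trips out (and t−1 returns) at most 2t − (t−1) of the 6 are across; that first reaches 6 at t = 5, so at least 9 crossings are needed.
The safety rule pushes this higher. Following every safe sequence of crossings, the most of the 6 that can be at the upper station as the cable car arrives there on crossing 9 is 5 — never all 6.
So no plan with fewer than 11 crossings exists, and this one achieves 11:
1. 2 cannibals → the upper station.  (the lower station: 3M 1C; the upper station: 0M 2C)
2. 1 cannibal ← the lower station.  (the lower station: 3M 2C; the upper station: 0M 1C)
3. 2 cannibals → the upper station.  (the lower station: 3M 0C; the upper station: 0M 3C)
4. 1 cannibal ← the lower station.  (the lower station: 3M 1C; the upper station: 0M 2C)
5. 2 missionaries → the upper station.  (the lower station: 1M 1C; the upper station: 2M 2C)
6. 1 missionary and 1 cannibal ← the lower station.  (the lower station: 2M 2C; the upper station: 1M 1C)
7. 2 missionaries → the upper station.  (the lower station: 0M 2C; the upper station: 3M 1C)
8. 1 cannibal ← the lower station.  (the lower station: 0M 3C; the upper station: 3M 0C)
9. 2 cannibals → the upper station.  (the lower station: 0M 1C; the upper station: 3M 2C)
10. 1 cannibal ← the lower station.  (the lower station: 0M 2C; the upper station: 3M 1C)
11. 2 cannibals → the upper station.  (the lower station: 0M 0C; the upper station: 3M 3C)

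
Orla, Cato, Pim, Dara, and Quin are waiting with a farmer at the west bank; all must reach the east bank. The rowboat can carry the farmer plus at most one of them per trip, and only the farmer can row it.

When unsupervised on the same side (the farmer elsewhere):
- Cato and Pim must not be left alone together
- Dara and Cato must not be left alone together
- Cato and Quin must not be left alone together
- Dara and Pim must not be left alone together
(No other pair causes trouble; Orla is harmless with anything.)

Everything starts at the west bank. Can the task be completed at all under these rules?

Whatever the first load, the items left behind include a forbidden pair without the farmer. No opening move is safe, so no plan exists.

No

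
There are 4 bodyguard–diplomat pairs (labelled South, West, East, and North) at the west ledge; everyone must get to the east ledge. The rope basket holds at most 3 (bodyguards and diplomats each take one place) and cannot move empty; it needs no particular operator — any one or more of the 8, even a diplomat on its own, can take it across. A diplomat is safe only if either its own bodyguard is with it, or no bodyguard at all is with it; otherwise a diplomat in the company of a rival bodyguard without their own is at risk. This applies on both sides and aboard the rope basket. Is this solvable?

Yes

1. bodyguard South and diplomat South cross → the east ledge.
2. bodyguard South crosses ← the west ledge.
3. bodyguard South, bodyguard West, and diplomat West cross → the east ledge.
4. bodyguard South and diplomat South cross ← the west ledge.
5. bodyguard East, bodyguard North, and bodyguard South cross → the east ledge.
6. diplomat West crosses ← the west ledge.
7. diplomat South and diplomat West cross → the east ledge.
8. diplomat South crosses ← the west ledge.
9. diplomat East, diplomat North, and diplomat South cross → the east ledge.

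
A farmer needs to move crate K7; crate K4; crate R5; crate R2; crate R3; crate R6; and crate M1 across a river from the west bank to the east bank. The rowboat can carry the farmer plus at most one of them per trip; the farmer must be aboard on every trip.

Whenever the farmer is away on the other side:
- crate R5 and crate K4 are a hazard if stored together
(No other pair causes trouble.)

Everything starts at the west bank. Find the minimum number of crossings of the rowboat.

13

Counting alone: the farmer can take at most 1 across per trip to the east bank, so moving all 7 needs at least 7 loaded trips out, with a return between consecutive ones — at least 13 crossings.
The plan below uses exactly 13 crossings, so it is optimal:
1. Farmer goes to the east bank with crate K4.  [the west bank: crate K7, crate M1, crate R2, crate R3, crate R5, crate R6 | the east bank: crate K4]
2. Farmer goes back to the west bank alone.  [the west bank: crate K7, crate M1, crate R2, crate R3, crate R5, crate R6 | the east bank: crate K4]
3. Farmer goes to the east bank with crate K7.  [the west bank: crate M1, crate R2, crate R3, crate R5, crate R6 | the east bank: crate K4, crate K7]
4. Farmer goes back to the west bank alone.  [the west bank: crate M1, crate R2, crate R3, crate R5, crate R6 | the east bank: crate K4, crate K7]
5. Farmer goes to the east bank with crate R2.  [the west bank: crate M1, crate R3, crate R5, crate R6 | the east bank: crate K4, crate K7, crate R2]
6. Farmer goes back to the west bank alone.  [the west bank: crate M1, crate R3, crate R5, crate R6 | the east bank: crate K4, crate K7, crate R2]
7. Farmer goes to the east bank with crate R3.  [the west bank: crate M1, crate R5, crate R6 | the east bank: crate K4, crate K7, crate R2, crate R3]
8. Farmer goes back to the west bank alone.  [the west bank: crate M1, crate R5, crate R6 | the east bank: crate K4, crate K7, crate R2, crate R3]
9. Farmer goes to the east bank with crate R6.  [the west bank: crate M1, crate R5 | the east bank: crate K4, crate K7, crate R2, crate R3, crate R6]
10. Farmer goes back to the west bank alone.  [the west bank: crate M1, crate R5 | the east bank: crate K4, crate K7, crate R2, crate R3, crate R6]
11. Farmer goes to the east bank with crate M1.  [the west bank: crate R5 | the east bank: crate K4, crate K7, crate M1, crate R2, crate R3, crate R6]
12. Farmer goes back to the west bank alone.  [the west bank: crate R5 | the east bank: crate K4, crate K7, crate M1, crate R2, crate R3, crate R6]
13. Farmer goes to the east bank with crate R5.  [the west bank: — | the east bank: crate K4, crate K7, crate M1, crate R2, crate R3, crate R5, crate R6]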